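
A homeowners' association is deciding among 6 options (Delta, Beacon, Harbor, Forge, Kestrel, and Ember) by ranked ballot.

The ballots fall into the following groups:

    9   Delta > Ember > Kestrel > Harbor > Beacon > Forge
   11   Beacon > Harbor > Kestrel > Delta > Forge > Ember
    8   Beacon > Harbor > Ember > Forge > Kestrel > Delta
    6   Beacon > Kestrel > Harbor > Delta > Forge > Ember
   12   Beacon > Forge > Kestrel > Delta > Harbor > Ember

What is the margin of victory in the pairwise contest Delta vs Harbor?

Ballots ranking Delta above Harbor: 9+12 = 21.
Ballots ranking Harbor above Delta: 11+8+6 = 25.
Harbor wins 25–21, a margin of 4.

4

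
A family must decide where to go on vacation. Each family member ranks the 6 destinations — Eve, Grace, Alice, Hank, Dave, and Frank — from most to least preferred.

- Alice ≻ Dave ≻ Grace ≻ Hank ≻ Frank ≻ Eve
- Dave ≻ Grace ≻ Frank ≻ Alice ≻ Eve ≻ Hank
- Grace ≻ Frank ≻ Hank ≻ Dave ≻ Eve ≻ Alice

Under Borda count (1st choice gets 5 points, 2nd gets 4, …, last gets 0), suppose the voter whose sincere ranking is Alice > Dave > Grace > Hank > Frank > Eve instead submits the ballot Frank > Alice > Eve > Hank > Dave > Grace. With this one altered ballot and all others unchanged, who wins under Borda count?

Borda totals with the altered ballot: Eve 5, Grace 9, Alice 6, Hank 5, Dave 8, Frank 12.
The switch changes the winner from Grace to Frank.

Frank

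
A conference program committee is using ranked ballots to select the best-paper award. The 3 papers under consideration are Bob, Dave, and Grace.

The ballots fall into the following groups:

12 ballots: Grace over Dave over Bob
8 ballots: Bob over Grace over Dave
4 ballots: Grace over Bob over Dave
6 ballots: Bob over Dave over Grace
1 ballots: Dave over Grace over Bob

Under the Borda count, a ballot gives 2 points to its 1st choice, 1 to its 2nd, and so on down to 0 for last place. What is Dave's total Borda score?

20

Borda scores:
  Bob: 12·0 + 8·2 + 4·1 + 6·2 + 0 = 32
  Dave: 12·1 + 8·0 + 4·0 + 6·1 + 2 = 20
  Grace: 12·2 + 8·1 + 4·2 + 6·0 + 1 = 41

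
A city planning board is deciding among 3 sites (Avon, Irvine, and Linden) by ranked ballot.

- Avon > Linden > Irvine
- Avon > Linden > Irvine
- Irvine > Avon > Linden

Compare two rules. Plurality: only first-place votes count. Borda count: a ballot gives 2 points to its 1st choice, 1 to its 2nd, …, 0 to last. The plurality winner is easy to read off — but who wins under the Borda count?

Avon

Plurality first-place counts: Avon 2, Irvine 1, Linden 0 → Avon.
Borda totals: Avon 5, Irvine 2, Linden 2 → Avon.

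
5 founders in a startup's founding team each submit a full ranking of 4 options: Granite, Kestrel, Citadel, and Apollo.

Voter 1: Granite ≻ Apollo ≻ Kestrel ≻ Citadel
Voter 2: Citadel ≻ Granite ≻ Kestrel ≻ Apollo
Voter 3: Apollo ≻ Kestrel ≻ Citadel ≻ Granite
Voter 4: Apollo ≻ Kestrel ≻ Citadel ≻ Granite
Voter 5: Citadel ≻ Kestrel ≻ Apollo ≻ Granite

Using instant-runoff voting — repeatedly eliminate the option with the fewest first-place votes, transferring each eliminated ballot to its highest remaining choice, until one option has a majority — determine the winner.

Apollo

Round 1: Citadel 2, Apollo 2, Granite 1, Kestrel 0. Kestrel has the fewest and is eliminated.
Round 2: Citadel 2, Apollo 2, Granite 1. Granite has the fewest and is eliminated.
Round 3: Apollo 3, Citadel 2. Apollo has a majority.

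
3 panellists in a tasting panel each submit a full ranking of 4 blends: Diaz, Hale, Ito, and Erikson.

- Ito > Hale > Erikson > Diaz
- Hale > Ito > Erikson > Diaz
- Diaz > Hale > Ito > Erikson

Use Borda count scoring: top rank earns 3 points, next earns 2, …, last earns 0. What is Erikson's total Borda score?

2

Borda scores:
  Diaz: 0 + 0 + 3 = 3
  Hale: 2 + 3 + 2 = 7
  Ito: 3 + 2 + 1 = 6
  Erikson: 1 + 1 + 0 = 2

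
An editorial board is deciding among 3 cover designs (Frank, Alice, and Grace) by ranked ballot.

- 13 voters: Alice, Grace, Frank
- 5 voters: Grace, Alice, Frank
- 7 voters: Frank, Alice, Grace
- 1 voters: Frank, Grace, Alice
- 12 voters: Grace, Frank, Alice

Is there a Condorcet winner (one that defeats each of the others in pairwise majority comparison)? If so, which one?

Head-to-head results (38 voters total):
Frank vs Alice: Frank wins 20–18.
Frank vs Grace: Grace wins 30–8.
Alice vs Grace: Alice wins 20–18.
No candidate beats all others: Frank beats Alice beats Grace beats Frank, a majority cycle.

No Condorcet winner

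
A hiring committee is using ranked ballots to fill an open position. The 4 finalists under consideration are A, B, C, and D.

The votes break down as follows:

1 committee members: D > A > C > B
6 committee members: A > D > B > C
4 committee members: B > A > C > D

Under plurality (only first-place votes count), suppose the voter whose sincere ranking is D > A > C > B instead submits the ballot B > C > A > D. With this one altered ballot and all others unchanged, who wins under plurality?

First-place totals with the altered ballot: A 6, B 5, C 0, D 0.
The winner is unchanged: still A.

A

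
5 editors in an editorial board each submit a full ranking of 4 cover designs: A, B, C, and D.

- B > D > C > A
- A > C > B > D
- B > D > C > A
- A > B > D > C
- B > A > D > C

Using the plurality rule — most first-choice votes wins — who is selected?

First-place vote totals:
  A: 2
  B: 3
  C: 0
  D: 0
B has the most first-place votes.

B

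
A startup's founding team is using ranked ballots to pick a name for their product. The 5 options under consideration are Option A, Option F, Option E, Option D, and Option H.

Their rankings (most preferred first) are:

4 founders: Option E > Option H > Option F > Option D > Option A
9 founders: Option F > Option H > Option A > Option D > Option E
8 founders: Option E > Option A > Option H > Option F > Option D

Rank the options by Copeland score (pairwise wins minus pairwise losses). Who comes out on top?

Option E

Pairwise results:
  Option A vs Option F: Option F wins 13–8.
  Option A vs Option E: Option E wins 12–9.
  Option A vs Option D: Option A wins 17–4.
  Option A vs Option H: Option H wins 13–8.
  Option F vs Option E: Option E wins 12–9.
  Option F vs Option D: Option F wins 21–0.
  Option F vs Option H: Option H wins 12–9.
  Option E vs Option D: Option E wins 12–9.
  Option E vs Option H: Option E wins 12–9.
  Option D vs Option H: Option H wins 21–0.
Copeland scores (wins − losses):
  Option A: 1 − 3 = -2
  Option F: 2 − 2 = 0
  Option E: 4 − 0 = 4
  Option D: 0 − 4 = -4
  Option H: 3 − 1 = 2
Option E has the best Copeland score.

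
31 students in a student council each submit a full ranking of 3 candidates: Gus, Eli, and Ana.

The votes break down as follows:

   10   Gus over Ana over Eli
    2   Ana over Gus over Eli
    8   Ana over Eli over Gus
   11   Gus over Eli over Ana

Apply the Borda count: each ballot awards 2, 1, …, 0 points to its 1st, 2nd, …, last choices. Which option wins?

Gus

Borda scores:
  Gus: 10·2 + 2·1 + 8·0 + 11·2 = 44
  Eli: 10·0 + 2·0 + 8·1 + 11·1 = 19
  Ana: 10·1 + 2·2 + 8·2 + 11·0 = 30
Gus has the highest total.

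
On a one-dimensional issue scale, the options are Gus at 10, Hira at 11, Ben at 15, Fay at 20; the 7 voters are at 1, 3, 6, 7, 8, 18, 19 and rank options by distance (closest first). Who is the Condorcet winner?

Gus

With single-peaked preferences on a line, the Condorcet winner is the candidate closest to the median voter.
The median voter (position 7) is closest to Gus at 10.
Check: Gus vs Fay — voters closer to Gus: 5 of 7.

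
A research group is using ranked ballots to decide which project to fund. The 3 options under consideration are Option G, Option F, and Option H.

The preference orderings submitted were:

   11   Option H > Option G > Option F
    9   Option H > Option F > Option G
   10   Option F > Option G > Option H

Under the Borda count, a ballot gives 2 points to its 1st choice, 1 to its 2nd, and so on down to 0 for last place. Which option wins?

Option H

Borda scores:
  Option G: 11·1 + 9·0 + 10·1 = 21
  Option F: 11·0 + 9·1 + 10·2 = 29
  Option H: 11·2 + 9·2 + 10·0 = 40
Option H has the highest total.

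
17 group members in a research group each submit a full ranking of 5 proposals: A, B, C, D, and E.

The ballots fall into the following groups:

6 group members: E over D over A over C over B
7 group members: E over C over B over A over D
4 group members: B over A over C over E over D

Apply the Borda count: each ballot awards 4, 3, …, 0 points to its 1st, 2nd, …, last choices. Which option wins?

Borda scores:
  A: 6·2 + 7·1 + 4·3 = 31
  B: 6·0 + 7·2 + 4·4 = 30
  C: 6·1 + 7·3 + 4·2 = 35
  D: 6·3 + 7·0 + 4·0 = 18
  E: 6·4 + 7·4 + 4·1 = 56
E has the highest total.

E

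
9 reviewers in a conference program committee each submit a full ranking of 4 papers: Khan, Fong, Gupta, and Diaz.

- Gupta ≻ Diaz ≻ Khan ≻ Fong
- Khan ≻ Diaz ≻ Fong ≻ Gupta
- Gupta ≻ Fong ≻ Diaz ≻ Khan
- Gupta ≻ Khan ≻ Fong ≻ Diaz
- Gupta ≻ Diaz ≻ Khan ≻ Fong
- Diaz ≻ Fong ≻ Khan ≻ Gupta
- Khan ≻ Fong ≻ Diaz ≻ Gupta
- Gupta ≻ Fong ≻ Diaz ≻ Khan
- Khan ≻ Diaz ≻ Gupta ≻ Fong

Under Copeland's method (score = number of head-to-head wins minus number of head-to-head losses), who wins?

Gupta

Pairwise results:
  Khan vs Fong: Khan wins 6–3.
  Khan vs Gupta: Gupta wins 5–4.
  Khan vs Diaz: Diaz wins 5–4.
  Fong vs Gupta: Gupta wins 6–3.
  Fong vs Diaz: Diaz wins 5–4.
  Gupta vs Diaz: Gupta wins 5–4.
Copeland scores (wins − losses):
  Khan: 1 − 2 = -1
  Fong: 0 − 3 = -3
  Gupta: 3 − 0 = 3
  Diaz: 2 − 1 = 1
Gupta has the best Copeland score.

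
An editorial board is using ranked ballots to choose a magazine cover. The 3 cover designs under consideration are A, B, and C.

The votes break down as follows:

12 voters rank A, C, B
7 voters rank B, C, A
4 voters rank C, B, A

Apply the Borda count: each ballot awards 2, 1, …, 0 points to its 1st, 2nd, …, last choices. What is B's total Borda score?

Borda scores:
  A: 12·2 + 7·0 + 4·0 = 24
  B: 12·0 + 7·2 + 4·1 = 18
  C: 12·1 + 7·1 + 4·2 = 27

18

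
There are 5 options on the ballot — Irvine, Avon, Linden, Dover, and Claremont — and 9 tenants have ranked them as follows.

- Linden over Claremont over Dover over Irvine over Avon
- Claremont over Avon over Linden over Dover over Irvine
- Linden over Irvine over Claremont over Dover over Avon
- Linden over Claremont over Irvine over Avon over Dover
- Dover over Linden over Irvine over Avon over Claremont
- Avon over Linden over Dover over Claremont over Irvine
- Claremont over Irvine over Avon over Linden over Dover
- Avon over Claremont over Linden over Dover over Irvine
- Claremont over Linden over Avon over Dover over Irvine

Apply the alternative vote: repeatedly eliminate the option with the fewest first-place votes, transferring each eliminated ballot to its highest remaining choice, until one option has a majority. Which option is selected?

Linden

Round 1: Linden 3, Claremont 3, Avon 2, Dover 1, Irvine 0. Irvine has the fewest and is eliminated.
Round 2: Linden 3, Claremont 3, Avon 2, Dover 1. Dover has the fewest and is eliminated.
Round 3: Linden 4, Claremont 3, Avon 2. Avon has the fewest and is eliminated.
Round 4: Linden 5, Claremont 4. Linden has a majority.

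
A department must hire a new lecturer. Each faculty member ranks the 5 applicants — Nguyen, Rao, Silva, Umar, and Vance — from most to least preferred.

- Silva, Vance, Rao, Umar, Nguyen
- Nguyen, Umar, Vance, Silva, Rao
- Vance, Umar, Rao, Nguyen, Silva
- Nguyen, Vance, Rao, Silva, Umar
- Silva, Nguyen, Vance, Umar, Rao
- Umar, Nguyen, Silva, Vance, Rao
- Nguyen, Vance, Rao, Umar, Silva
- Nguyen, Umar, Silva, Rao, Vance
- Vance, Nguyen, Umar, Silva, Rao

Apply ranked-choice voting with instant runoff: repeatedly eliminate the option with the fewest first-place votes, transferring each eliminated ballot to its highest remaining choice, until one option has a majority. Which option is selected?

Nguyen

Round 1: Nguyen 4, Silva 2, Vance 2, Umar 1, Rao 0. Rao has the fewest and is eliminated.
Round 2: Nguyen 4, Silva 2, Vance 2, Umar 1. Umar has the fewest and is eliminated.
Round 3: Nguyen 5, Silva 2, Vance 2. Nguyen has a majority.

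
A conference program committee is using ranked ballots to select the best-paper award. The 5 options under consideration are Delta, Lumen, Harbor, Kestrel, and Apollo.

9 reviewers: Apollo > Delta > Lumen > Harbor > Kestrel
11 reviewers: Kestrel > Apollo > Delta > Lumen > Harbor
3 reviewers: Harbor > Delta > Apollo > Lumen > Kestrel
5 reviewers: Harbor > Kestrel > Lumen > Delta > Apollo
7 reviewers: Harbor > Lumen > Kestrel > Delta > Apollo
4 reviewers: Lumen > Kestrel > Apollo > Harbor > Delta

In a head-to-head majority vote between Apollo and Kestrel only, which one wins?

Ballots ranking Apollo above Kestrel: 9+3 = 12.
Ballots ranking Kestrel above Apollo: 11+5+7+4 = 27.
Kestrel wins the head-to-head, 27–12.

Kestrel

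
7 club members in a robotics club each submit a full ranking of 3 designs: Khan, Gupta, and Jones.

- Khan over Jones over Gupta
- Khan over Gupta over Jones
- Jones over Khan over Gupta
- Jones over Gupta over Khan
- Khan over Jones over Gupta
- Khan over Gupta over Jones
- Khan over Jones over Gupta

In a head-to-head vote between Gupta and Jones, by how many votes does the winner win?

Ballots ranking Gupta above Jones: 2.
Ballots ranking Jones above Gupta: 5.
Jones wins 5–2, a margin of 3.

3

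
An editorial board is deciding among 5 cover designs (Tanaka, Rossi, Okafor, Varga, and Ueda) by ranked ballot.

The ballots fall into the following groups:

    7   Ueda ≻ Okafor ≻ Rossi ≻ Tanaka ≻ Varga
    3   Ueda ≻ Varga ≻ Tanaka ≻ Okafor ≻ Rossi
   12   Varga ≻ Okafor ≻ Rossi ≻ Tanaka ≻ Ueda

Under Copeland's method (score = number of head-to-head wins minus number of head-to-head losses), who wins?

Pairwise results:
  Tanaka vs Rossi: Rossi wins 19–3.
  Tanaka vs Okafor: Okafor wins 19–3.
  Tanaka vs Varga: Varga wins 15–7.
  Tanaka vs Ueda: Tanaka wins 12–10.
  Rossi vs Okafor: Okafor wins 22–0.
  Rossi vs Varga: Varga wins 15–7.
  Rossi vs Ueda: Rossi wins 12–10.
  Okafor vs Varga: Varga wins 15–7.
  Okafor vs Ueda: Okafor wins 12–10.
  Varga vs Ueda: Varga wins 12–10.
Copeland scores (wins − losses):
  Tanaka: 1 − 3 = -2
  Rossi: 2 − 2 = 0
  Okafor: 3 − 1 = 2
  Varga: 4 − 0 = 4
  Ueda: 0 − 4 = -4
Varga has the best Copeland score.

Varga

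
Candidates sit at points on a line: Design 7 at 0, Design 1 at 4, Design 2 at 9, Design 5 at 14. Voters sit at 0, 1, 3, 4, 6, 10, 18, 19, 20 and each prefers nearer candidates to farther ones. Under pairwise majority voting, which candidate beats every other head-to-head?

Design 1

With single-peaked preferences on a line, the Condorcet winner is the candidate closest to the median voter.
The median voter (position 6) is closest to Design 1 at 4.
Check: Design 1 vs Design 7 — voters closer to Design 1: 7 of 9.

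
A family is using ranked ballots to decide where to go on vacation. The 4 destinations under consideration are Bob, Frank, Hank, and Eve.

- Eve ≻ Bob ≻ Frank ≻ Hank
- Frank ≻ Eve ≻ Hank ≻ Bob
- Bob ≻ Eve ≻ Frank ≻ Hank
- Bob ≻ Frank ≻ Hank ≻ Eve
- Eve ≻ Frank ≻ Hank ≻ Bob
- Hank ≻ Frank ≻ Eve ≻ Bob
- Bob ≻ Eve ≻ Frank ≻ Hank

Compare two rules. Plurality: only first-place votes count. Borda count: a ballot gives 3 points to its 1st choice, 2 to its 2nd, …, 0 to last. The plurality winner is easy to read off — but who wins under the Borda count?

Eve

Plurality first-place counts: Bob 3, Frank 1, Hank 1, Eve 2 → Bob.
Borda totals: Bob 11, Frank 12, Hank 6, Eve 13 → Eve.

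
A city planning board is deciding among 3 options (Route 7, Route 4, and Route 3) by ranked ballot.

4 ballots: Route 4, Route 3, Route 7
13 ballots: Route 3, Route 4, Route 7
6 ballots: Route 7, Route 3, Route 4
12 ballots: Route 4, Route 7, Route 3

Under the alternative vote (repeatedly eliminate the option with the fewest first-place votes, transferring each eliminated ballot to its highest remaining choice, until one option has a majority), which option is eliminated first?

Route 7

Round 1: Route 4 16, Route 3 13, Route 7 6. Route 7 has the fewest and is eliminated.
Round 2: Route 3 19, Route 4 16. Route 3 has a majority.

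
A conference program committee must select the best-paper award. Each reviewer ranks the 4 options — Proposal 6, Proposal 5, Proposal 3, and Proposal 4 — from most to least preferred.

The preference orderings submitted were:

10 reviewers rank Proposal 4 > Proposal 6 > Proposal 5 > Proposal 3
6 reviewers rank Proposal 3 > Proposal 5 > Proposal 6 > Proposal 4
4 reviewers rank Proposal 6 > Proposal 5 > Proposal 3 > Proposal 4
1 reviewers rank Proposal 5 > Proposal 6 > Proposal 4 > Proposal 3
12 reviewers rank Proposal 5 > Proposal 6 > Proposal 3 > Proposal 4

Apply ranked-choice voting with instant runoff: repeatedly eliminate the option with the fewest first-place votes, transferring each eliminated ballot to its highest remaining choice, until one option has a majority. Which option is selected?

Round 1: Proposal 5 13, Proposal 4 10, Proposal 3 6, Proposal 6 4. Proposal 6 has the fewest and is eliminated.
Round 2: Proposal 5 17, Proposal 4 10, Proposal 3 6. Proposal 5 has a majority.

Proposal 5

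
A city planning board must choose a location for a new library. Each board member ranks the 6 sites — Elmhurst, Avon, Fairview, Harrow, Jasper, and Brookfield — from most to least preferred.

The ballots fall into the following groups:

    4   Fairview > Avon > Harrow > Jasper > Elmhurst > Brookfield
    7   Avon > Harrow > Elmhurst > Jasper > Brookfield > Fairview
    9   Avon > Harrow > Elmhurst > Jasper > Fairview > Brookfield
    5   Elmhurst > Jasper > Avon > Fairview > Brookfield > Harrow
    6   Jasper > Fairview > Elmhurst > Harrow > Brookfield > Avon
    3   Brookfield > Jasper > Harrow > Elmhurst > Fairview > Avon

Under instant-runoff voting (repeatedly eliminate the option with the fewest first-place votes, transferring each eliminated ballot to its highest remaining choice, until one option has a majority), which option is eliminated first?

Round 1: Avon 16, Jasper 6, Elmhurst 5, Fairview 4, Brookfield 3, Harrow 0. Harrow has the fewest and is eliminated.
Round 2: Avon 16, Jasper 6, Elmhurst 5, Fairview 4, Brookfield 3. Brookfield has the fewest and is eliminated.
Round 3: Avon 16, Jasper 9, Elmhurst 5, Fairview 4. Fairview has the fewest and is eliminated.
Round 4: Avon 20, Jasper 9, Elmhurst 5. Avon has a majority.

Harrow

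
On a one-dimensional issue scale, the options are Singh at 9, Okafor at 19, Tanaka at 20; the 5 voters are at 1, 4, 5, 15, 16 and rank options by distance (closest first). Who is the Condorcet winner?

With single-peaked preferences on a line, the Condorcet winner is the candidate closest to the median voter.
The median voter (position 5) is closest to Singh at 9.
Check: Singh vs Tanaka — voters closer to Singh: 3 of 5.

Singh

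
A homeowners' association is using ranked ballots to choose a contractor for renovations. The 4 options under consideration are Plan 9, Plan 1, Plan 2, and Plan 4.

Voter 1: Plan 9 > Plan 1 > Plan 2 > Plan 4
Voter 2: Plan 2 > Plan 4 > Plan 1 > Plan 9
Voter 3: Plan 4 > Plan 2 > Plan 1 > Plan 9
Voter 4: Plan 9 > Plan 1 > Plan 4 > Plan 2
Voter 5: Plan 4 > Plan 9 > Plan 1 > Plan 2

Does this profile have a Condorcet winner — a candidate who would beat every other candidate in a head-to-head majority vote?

Head-to-head results (5 voters total):
Plan 9 vs Plan 1: Plan 9 wins 3–2.
Plan 9 vs Plan 2: Plan 9 wins 3–2.
Plan 9 vs Plan 4: Plan 4 wins 3–2.
Plan 1 vs Plan 2: Plan 1 wins 3–2.
Plan 1 vs Plan 4: Plan 4 wins 3–2.
Plan 2 vs Plan 4: Plan 4 wins 3–2.
Plan 4 beats each rival — Plan 9 (3–2), Plan 1 (3–2), Plan 2 (3–2) — so Plan 4 is the Condorcet winner.

Yes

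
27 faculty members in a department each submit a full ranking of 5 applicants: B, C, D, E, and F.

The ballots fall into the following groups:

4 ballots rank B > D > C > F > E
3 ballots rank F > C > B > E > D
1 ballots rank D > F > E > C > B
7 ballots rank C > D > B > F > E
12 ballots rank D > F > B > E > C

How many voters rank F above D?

Ballots ranking F above D: 3.
Ballots ranking D above F: 4+1+7+12 = 24.
So 3 of 27 voters prefer F to D.

3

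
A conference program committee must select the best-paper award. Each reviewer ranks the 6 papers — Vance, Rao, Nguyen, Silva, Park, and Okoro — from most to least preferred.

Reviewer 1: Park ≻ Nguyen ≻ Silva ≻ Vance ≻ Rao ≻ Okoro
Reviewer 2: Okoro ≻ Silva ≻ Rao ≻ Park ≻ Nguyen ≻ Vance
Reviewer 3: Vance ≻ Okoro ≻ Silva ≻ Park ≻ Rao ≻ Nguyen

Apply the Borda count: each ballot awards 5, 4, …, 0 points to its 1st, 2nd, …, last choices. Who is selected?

Borda scores:
  Vance: 2 + 0 + 5 = 7
  Rao: 1 + 3 + 1 = 5
  Nguyen: 4 + 1 + 0 = 5
  Silva: 3 + 4 + 3 = 10
  Park: 5 + 2 + 2 = 9
  Okoro: 0 + 5 + 4 = 9
Silva has the highest total.

Silva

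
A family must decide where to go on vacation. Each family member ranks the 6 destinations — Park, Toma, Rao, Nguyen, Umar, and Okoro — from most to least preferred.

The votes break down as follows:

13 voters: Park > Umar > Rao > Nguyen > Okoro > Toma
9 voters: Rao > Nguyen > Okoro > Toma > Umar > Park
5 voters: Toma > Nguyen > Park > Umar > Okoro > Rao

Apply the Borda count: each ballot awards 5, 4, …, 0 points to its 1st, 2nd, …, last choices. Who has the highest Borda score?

Rao

Borda scores:
  Park: 13·5 + 9·0 + 5·3 = 80
  Toma: 13·0 + 9·2 + 5·5 = 43
  Rao: 13·3 + 9·5 + 5·0 = 84
  Nguyen: 13·2 + 9·4 + 5·4 = 82
  Umar: 13·4 + 9·1 + 5·2 = 71
  Okoro: 13·1 + 9·3 + 5·1 = 45
Rao has the highest total.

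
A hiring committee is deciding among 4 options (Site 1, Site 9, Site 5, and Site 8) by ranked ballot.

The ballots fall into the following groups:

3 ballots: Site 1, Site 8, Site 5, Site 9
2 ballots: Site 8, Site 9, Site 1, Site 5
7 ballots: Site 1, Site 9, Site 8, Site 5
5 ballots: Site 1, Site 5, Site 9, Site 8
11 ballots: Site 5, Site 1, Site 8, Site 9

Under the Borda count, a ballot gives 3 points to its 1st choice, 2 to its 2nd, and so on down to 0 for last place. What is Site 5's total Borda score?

46

Borda scores:
  Site 1: 3·3 + 2·1 + 7·3 + 5·3 + 11·2 = 69
  Site 9: 3·0 + 2·2 + 7·2 + 5·1 + 11·0 = 23
  Site 5: 3·1 + 2·0 + 7·0 + 5·2 + 11·3 = 46
  Site 8: 3·2 + 2·3 + 7·1 + 5·0 + 11·1 = 30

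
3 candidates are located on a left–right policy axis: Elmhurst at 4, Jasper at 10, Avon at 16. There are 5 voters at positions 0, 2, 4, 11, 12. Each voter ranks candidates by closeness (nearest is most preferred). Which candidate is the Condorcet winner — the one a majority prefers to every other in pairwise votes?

With single-peaked preferences on a line, the Condorcet winner is the candidate closest to the median voter.
The median voter (position 4) is closest to Elmhurst at 4.
Check: Elmhurst vs Avon — voters closer to Elmhurst: 3 of 5.

Elmhurst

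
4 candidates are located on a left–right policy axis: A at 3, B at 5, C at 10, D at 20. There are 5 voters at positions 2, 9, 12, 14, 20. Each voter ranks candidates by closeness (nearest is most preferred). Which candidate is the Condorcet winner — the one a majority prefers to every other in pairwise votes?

With single-peaked preferences on a line, the Condorcet winner is the candidate closest to the median voter.
The median voter (position 12) is closest to C at 10.
Check: C vs A — voters closer to C: 4 of 5.

C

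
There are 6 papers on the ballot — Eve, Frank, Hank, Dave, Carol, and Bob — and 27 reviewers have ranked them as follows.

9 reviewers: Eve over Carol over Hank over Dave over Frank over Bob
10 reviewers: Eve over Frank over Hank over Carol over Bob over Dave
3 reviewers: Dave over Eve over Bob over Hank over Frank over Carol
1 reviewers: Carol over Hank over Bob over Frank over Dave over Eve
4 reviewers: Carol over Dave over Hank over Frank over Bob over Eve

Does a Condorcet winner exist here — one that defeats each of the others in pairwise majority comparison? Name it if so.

Head-to-head results (27 voters total):
Eve vs Frank: Eve wins 22–5.
Eve vs Hank: Eve wins 22–5.
Eve vs Dave: Eve wins 19–8.
Eve vs Carol: Eve wins 22–5.
Eve vs Bob: Eve wins 22–5.
Frank vs Hank: Hank wins 17–10.
Frank vs Dave: Dave wins 16–11.
Frank vs Carol: Carol wins 14–13.
Frank vs Bob: Frank wins 23–4.
Hank vs Dave: Hank wins 20–7.
Hank vs Carol: Carol wins 14–13.
Hank vs Bob: Hank wins 24–3.
Dave vs Carol: Carol wins 24–3.
Dave vs Bob: Dave wins 16–11.
Carol vs Bob: Carol wins 24–3.
Eve beats each rival — Frank (22–5), Hank (22–5), Dave (19–8), Carol (22–5), Bob (22–5) — so Eve is the Condorcet winner.

Eve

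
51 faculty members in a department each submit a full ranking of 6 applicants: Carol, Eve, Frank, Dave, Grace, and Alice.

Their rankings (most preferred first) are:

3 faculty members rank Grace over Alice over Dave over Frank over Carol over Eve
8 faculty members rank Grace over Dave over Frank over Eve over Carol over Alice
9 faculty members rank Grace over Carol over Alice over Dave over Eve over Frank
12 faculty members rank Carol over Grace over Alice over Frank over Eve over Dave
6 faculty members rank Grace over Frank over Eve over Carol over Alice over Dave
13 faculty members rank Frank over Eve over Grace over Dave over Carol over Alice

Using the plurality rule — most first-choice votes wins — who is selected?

Grace

First-place vote totals:
  Carol: 12
  Eve: 0
  Frank: 13
  Dave: 0
  Grace: 26
  Alice: 0
Grace has the most first-place votes.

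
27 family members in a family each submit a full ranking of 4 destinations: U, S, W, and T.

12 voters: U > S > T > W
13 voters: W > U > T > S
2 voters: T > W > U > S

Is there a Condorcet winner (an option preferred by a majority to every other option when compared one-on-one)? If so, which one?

Head-to-head results (27 voters total):
U vs S: U wins 27–0.
U vs W: W wins 15–12.
U vs T: U wins 25–2.
S vs W: W wins 15–12.
S vs T: T wins 15–12.
W vs T: T wins 14–13.
No candidate beats all others: U beats T beats W beats U, a majority cycle.

There is no Condorcet winner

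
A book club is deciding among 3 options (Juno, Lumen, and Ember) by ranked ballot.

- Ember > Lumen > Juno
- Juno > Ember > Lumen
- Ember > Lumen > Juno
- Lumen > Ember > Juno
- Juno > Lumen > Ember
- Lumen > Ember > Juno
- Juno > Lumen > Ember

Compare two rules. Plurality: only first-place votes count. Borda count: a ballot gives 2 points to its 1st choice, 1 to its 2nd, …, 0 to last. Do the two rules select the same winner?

No

Plurality first-place counts: Juno 3, Lumen 2, Ember 2 → Juno.
Borda totals: Juno 6, Lumen 8, Ember 7 → Lumen.
The two rules disagree: plurality picks Juno, Borda picks Lumen.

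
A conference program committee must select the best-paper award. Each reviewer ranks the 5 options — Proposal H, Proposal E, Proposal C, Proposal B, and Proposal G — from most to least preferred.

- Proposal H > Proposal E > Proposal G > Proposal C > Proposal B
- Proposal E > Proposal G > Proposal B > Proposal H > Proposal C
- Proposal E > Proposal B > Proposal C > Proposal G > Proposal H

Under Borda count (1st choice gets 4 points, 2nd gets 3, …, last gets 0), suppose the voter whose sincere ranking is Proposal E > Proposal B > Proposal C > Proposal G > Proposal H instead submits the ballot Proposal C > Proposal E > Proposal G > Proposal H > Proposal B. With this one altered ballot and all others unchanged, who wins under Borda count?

Proposal E

Borda totals with the altered ballot: Proposal H 6, Proposal E 10, Proposal C 5, Proposal B 2, Proposal G 7.
The winner is unchanged: still Proposal E.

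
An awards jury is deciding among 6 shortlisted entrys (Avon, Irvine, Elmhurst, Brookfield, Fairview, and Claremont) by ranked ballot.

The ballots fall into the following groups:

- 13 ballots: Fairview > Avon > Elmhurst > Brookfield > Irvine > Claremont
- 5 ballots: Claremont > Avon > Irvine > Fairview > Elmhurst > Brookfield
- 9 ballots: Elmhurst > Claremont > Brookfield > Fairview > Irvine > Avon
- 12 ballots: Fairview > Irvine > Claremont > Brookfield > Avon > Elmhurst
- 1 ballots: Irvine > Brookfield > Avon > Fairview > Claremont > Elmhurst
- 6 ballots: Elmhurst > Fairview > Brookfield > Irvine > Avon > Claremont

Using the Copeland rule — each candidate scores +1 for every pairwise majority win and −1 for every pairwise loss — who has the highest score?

Pairwise results:
  Avon vs Irvine: Irvine wins 28–18.
  Avon vs Elmhurst: Avon wins 31–15.
  Avon vs Brookfield: Brookfield wins 28–18.
  Avon vs Fairview: Fairview wins 40–6.
  Avon vs Claremont: Claremont wins 26–20.
  Irvine vs Elmhurst: Elmhurst wins 28–18.
  Irvine vs Brookfield: Brookfield wins 28–18.
  Irvine vs Fairview: Fairview wins 40–6.
  Irvine vs Claremont: Irvine wins 32–14.
  Elmhurst vs Brookfield: Elmhurst wins 33–13.
  Elmhurst vs Fairview: Fairview wins 31–15.
  Elmhurst vs Claremont: Elmhurst wins 28–18.
  Brookfield vs Fairview: Fairview wins 36–10.
  Brookfield vs Claremont: Claremont wins 26–20.
  Fairview vs Claremont: Fairview wins 32–14.
Copeland scores (wins − losses):
  Avon: 1 − 4 = -3
  Irvine: 2 − 3 = -1
  Elmhurst: 3 − 2 = 1
  Brookfield: 2 − 3 = -1
  Fairview: 5 − 0 = 5
  Claremont: 2 − 3 = -1
Fairview has the best Copeland score.

Fairview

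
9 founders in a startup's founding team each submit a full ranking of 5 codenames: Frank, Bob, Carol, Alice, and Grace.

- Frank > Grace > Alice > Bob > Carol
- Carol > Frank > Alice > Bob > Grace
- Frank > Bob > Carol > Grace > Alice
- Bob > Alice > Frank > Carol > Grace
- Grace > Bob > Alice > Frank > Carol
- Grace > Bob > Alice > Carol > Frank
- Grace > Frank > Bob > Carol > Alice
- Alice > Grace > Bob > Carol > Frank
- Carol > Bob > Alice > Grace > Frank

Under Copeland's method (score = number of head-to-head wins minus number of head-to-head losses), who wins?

Grace

Pairwise results:
  Frank vs Bob: Bob wins 5–4.
  Frank vs Carol: Frank wins 5–4.
  Frank vs Alice: Alice wins 5–4.
  Frank vs Grace: Grace wins 5–4.
  Bob vs Carol: Bob wins 7–2.
  Bob vs Alice: Bob wins 6–3.
  Bob vs Grace: Grace wins 5–4.
  Carol vs Alice: Alice wins 5–4.
  Carol vs Grace: Grace wins 5–4.
  Alice vs Grace: Grace wins 5–4.
Copeland scores (wins − losses):
  Frank: 1 − 3 = -2
  Bob: 3 − 1 = 2
  Carol: 0 − 4 = -4
  Alice: 2 − 2 = 0
  Grace: 4 − 0 = 4
Grace has the best Copeland score.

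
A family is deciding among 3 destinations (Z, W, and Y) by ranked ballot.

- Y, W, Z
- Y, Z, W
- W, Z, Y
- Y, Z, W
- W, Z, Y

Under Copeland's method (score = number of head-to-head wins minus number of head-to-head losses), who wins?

Pairwise results:
  Z vs W: W wins 3–2.
  Z vs Y: Y wins 3–2.
  W vs Y: Y wins 3–2.
Copeland scores (wins − losses):
  Z: 0 − 2 = -2
  W: 1 − 1 = 0
  Y: 2 − 0 = 2
Y has the best Copeland score.

Y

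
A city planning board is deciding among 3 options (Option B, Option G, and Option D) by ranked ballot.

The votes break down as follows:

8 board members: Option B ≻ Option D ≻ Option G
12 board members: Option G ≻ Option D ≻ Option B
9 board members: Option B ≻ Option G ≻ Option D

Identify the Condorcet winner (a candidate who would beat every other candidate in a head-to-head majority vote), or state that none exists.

Head-to-head results (29 voters total):
Option B vs Option G: Option B wins 17–12.
Option B vs Option D: Option B wins 17–12.
Option G vs Option D: Option G wins 21–8.
Option B beats each rival — Option G (17–12), Option D (17–12) — so Option B is the Condorcet winner.

Option B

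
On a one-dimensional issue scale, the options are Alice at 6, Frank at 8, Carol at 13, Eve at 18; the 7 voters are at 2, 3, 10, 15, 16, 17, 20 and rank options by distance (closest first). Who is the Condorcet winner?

Carol

With single-peaked preferences on a line, the Condorcet winner is the candidate closest to the median voter.
The median voter (position 15) is closest to Carol at 13.
Check: Carol vs Alice — voters closer to Carol: 5 of 7.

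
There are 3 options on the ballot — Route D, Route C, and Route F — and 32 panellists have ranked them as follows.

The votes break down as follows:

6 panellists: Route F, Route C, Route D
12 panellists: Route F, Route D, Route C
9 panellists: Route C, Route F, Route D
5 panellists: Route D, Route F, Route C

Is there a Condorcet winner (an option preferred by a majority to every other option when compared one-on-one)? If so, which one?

Head-to-head results (32 voters total):
Route D vs Route C: Route D wins 17–15.
Route D vs Route F: Route F wins 27–5.
Route C vs Route F: Route F wins 23–9.
Route F beats each rival — Route D (27–5), Route C (23–9) — so Route F is the Condorcet winner.

Route F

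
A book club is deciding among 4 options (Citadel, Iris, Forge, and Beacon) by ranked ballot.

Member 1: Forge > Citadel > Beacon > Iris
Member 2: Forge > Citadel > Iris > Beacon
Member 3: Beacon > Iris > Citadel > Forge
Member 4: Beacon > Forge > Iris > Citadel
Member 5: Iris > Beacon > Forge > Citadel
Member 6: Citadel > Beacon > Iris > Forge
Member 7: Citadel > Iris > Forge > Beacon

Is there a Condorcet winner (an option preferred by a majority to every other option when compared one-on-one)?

No

Head-to-head results (7 voters total):
Citadel vs Iris: Citadel wins 4–3.
Citadel vs Forge: Forge wins 4–3.
Citadel vs Beacon: Citadel wins 4–3.
Iris vs Forge: Iris wins 4–3.
Iris vs Beacon: Beacon wins 4–3.
Forge vs Beacon: Beacon wins 4–3.
No candidate beats all others: Citadel beats Iris beats Forge beats Citadel, a majority cycle.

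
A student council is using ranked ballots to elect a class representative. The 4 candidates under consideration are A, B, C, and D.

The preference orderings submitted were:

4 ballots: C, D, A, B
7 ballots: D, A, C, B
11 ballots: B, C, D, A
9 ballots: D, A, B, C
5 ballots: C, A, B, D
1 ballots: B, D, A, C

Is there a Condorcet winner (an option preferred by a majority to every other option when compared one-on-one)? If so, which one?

No Condorcet winner

Head-to-head results (37 voters total):
A vs B: A wins 25–12.
A vs C: C wins 20–17.
A vs D: D wins 32–5.
B vs C: B wins 21–16.
B vs D: D wins 20–17.
C vs D: C wins 20–17.
No candidate beats all others: A beats B beats C beats A, a majority cycle.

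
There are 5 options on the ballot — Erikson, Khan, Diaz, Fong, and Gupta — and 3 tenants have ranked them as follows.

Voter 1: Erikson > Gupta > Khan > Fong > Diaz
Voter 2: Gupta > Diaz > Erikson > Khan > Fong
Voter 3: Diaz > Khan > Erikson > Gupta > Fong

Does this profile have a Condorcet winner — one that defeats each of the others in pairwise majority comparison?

Head-to-head results (3 voters total):
Erikson vs Khan: Erikson wins 2–1.
Erikson vs Diaz: Diaz wins 2–1.
Erikson vs Fong: Erikson wins 3–0.
Erikson vs Gupta: Erikson wins 2–1.
Khan vs Diaz: Diaz wins 2–1.
Khan vs Fong: Khan wins 3–0.
Khan vs Gupta: Gupta wins 2–1.
Diaz vs Fong: Diaz wins 2–1.
Diaz vs Gupta: Gupta wins 2–1.
Fong vs Gupta: Gupta wins 3–0.
No candidate beats all others: Erikson beats Gupta beats Diaz beats Erikson, a majority cycle.

No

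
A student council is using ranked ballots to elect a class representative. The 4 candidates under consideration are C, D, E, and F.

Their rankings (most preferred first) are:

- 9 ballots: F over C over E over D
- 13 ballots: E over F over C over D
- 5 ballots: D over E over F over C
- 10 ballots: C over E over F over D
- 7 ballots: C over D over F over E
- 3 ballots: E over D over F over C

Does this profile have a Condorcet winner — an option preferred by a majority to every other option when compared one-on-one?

Head-to-head results (47 voters total):
C vs D: C wins 39–8.
C vs E: C wins 26–21.
C vs F: F wins 30–17.
D vs E: E wins 35–12.
D vs F: F wins 32–15.
E vs F: E wins 31–16.
No candidate beats all others: C beats E beats F beats C, a majority cycle.

No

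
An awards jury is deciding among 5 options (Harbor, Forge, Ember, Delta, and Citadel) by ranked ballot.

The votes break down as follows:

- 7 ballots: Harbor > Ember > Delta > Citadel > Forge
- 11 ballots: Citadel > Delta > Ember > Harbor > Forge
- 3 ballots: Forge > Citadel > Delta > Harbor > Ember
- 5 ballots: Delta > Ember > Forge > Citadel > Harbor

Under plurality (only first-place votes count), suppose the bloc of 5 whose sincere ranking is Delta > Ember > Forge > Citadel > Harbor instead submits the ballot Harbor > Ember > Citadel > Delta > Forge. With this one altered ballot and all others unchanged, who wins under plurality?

Harbor

First-place totals with the altered ballot: Harbor 12, Forge 3, Ember 0, Delta 0, Citadel 11.
The switch changes the winner from Citadel to Harbor.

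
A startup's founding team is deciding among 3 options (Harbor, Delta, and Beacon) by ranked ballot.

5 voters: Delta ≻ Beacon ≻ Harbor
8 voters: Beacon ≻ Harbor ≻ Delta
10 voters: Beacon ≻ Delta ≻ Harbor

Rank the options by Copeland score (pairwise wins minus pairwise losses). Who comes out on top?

Pairwise results:
  Harbor vs Delta: Delta wins 15–8.
  Harbor vs Beacon: Beacon wins 23–0.
  Delta vs Beacon: Beacon wins 18–5.
Copeland scores (wins − losses):
  Harbor: 0 − 2 = -2
  Delta: 1 − 1 = 0
  Beacon: 2 − 0 = 2
Beacon has the best Copeland score.

Beacon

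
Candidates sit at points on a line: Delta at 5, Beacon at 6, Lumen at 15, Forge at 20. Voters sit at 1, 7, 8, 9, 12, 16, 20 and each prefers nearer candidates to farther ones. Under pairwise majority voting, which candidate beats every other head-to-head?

With single-peaked preferences on a line, the Condorcet winner is the candidate closest to the median voter.
The median voter (position 9) is closest to Beacon at 6.
Check: Beacon vs Lumen — voters closer to Beacon: 4 of 7.

Beacon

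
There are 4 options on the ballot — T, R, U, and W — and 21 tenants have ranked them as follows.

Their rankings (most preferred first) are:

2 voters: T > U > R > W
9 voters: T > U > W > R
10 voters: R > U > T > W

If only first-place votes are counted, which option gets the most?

T

First-place vote totals:
  T: 11
  R: 10
  U: 0
  W: 0
T has the most first-place votes.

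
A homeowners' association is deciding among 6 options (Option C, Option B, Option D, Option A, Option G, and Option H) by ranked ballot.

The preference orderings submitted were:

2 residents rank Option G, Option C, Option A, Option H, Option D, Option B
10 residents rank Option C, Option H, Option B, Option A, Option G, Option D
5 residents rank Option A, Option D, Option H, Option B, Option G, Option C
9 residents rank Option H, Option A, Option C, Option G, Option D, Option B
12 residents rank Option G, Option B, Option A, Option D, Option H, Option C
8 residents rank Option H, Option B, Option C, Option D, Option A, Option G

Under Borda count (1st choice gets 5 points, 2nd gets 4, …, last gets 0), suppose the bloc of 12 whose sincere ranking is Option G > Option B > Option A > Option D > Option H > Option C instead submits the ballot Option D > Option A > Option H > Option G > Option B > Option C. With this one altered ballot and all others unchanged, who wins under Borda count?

Borda totals with the altered ballot: Option C 109, Option B 84, Option D 107, Option A 143, Option G 67, Option H 180.
The winner is unchanged: still Option H.

Option H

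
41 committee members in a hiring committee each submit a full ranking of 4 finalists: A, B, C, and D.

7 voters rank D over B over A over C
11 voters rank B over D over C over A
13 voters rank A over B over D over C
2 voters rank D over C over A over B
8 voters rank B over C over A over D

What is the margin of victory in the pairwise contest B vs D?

23

Ballots ranking B above D: 11+13+8 = 32.
Ballots ranking D above B: 7+2 = 9.
B wins 32–9, a margin of 23.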